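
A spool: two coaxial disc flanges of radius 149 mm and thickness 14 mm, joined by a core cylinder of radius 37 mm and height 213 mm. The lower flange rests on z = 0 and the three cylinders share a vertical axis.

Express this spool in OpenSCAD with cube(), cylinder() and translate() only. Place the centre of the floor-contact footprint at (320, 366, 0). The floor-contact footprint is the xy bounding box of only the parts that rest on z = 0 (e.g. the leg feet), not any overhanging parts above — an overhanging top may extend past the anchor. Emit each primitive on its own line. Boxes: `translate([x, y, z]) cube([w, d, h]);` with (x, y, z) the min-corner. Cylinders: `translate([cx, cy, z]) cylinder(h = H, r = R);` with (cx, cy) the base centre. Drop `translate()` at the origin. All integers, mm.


translate([320, 366, 0]) cylinder(h = 14, r = 149);
translate([320, 366, 14]) cylinder(h = 213, r = 37);
translate([320, 366, 227]) cylinder(h = 14, r = 149);


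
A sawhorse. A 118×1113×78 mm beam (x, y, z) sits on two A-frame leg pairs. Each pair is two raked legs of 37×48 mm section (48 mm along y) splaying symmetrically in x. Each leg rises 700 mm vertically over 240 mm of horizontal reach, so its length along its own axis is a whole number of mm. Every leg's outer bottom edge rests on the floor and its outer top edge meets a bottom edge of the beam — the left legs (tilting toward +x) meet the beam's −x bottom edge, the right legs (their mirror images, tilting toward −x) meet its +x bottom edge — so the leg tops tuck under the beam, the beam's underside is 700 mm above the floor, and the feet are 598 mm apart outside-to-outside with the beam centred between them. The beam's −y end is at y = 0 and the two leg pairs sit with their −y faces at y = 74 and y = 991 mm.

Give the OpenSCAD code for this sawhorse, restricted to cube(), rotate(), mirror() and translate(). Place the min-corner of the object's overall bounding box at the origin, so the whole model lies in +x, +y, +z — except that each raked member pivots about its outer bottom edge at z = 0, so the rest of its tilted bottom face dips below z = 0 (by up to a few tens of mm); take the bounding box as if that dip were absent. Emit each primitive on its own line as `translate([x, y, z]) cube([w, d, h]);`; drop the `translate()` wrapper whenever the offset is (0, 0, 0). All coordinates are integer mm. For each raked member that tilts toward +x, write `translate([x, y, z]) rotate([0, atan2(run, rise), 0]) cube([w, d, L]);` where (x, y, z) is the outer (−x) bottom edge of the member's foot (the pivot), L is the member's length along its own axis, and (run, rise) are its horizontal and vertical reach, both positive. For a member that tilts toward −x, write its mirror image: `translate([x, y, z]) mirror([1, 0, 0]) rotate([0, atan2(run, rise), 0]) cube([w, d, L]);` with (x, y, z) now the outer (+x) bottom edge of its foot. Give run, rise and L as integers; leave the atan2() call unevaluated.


// leg length = √(240² + 700²) = 740
// right-leg outer foot x = 2·240 + 118 = 598
// beam min-corner = (240, 0, 700)
translate([240, 0, 700]) cube([118, 1113, 78]);
translate([0, 74, 0]) rotate([0, atan2(240, 700), 0]) cube([37, 48, 740]);
translate([598, 74, 0]) mirror([1, 0, 0]) rotate([0, atan2(240, 700), 0]) cube([37, 48, 740]);
translate([0, 991, 0]) rotate([0, atan2(240, 700), 0]) cube([37, 48, 740]);
translate([598, 991, 0]) mirror([1, 0, 0]) rotate([0, atan2(240, 700), 0]) cube([37, 48, 740]);


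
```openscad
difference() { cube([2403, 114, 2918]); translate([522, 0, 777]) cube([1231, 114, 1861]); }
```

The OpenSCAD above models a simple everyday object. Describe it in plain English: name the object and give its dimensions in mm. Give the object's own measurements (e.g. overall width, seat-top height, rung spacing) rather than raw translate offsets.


A wall 2403 mm long (x), 114 mm thick (y), 2918 mm tall, with a rectangular window opening cut through it. The opening is 1231 mm wide and 1861 mm tall; its sill is at z = 777 mm and its near (−x) edge is 522 mm from the wall's −x end. The opening passes through the full wall thickness.


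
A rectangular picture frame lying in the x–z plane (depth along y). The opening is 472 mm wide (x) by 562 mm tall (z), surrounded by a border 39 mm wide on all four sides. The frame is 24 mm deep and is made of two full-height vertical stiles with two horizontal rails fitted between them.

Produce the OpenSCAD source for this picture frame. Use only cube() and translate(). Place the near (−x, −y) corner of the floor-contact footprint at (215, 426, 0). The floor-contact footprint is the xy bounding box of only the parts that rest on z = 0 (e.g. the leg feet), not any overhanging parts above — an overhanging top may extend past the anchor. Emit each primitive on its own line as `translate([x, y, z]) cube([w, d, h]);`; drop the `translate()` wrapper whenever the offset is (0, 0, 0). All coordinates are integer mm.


translate([215, 426, 0]) cube([39, 24, 640]);
translate([726, 426, 0]) cube([39, 24, 640]);
translate([254, 426, 0]) cube([472, 24, 39]);
translate([254, 426, 601]) cube([472, 24, 39]);


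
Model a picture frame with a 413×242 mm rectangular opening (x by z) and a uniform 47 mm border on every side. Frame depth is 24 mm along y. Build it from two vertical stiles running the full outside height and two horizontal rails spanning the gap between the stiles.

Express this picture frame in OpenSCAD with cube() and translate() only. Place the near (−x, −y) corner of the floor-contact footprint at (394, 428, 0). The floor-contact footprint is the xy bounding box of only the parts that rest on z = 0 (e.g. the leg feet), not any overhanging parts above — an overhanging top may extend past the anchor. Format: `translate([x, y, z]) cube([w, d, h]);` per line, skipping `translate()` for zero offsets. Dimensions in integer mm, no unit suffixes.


translate([394, 428, 0]) cube([47, 24, 336]);
translate([854, 428, 0]) cube([47, 24, 336]);
translate([441, 428, 0]) cube([413, 24, 47]);
translate([441, 428, 289]) cube([413, 24, 47]);


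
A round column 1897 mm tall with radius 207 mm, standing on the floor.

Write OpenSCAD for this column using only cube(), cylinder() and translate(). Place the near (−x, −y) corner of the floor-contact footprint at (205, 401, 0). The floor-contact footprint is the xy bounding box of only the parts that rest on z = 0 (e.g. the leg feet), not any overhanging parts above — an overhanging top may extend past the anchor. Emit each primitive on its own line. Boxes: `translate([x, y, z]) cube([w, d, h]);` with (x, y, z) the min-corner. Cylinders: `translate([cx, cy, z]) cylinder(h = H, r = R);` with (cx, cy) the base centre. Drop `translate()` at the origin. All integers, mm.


translate([412, 608, 0]) cylinder(h = 1897, r = 207);


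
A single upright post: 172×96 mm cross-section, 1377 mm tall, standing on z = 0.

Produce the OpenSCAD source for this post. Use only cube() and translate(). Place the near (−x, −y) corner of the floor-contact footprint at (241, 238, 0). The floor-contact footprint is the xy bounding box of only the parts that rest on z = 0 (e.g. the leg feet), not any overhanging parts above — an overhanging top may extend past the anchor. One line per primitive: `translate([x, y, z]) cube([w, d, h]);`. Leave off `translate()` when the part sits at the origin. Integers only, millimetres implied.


translate([241, 238, 0]) cube([172, 96, 1377]);


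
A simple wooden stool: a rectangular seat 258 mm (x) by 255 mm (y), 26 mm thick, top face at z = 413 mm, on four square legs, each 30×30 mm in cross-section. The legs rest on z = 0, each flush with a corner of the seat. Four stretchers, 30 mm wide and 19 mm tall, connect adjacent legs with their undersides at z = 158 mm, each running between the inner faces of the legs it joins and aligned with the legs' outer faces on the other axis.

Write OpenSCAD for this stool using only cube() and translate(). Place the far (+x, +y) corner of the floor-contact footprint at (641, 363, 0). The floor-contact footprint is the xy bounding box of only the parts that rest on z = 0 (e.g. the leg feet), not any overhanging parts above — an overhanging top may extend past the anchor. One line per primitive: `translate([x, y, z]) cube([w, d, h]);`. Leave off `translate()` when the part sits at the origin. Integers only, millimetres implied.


// leg_h = 413 - 26 = 387
// stretcher span = 258 - 2*30 = 198
translate([383, 108, 387]) cube([258, 255, 26]);
translate([383, 108, 0]) cube([30, 30, 387]);
translate([611, 108, 0]) cube([30, 30, 387]);
translate([383, 333, 0]) cube([30, 30, 387]);
translate([611, 333, 0]) cube([30, 30, 387]);
translate([413, 108, 158]) cube([198, 30, 19]);
translate([413, 333, 158]) cube([198, 30, 19]);
translate([383, 138, 158]) cube([30, 195, 19]);
translate([611, 138, 158]) cube([30, 195, 19]);


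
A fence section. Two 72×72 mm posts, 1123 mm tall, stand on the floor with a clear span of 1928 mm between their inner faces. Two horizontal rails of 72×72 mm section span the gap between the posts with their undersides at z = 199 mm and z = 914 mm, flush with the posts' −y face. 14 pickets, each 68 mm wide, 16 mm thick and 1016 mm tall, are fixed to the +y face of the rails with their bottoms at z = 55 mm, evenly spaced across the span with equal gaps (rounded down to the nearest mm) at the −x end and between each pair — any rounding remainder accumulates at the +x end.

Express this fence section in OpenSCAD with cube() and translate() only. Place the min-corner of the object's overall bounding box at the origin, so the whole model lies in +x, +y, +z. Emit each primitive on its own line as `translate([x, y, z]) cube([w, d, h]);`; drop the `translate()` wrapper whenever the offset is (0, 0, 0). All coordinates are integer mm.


cube([72, 72, 1123]);
translate([2000, 0, 0]) cube([72, 72, 1123]);
translate([72, 0, 199]) cube([1928, 72, 72]);
translate([72, 0, 914]) cube([1928, 72, 72]);
translate([137, 72, 55]) cube([68, 16, 1016]);
translate([270, 72, 55]) cube([68, 16, 1016]);
translate([403, 72, 55]) cube([68, 16, 1016]);
translate([536, 72, 55]) cube([68, 16, 1016]);
translate([669, 72, 55]) cube([68, 16, 1016]);
translate([802, 72, 55]) cube([68, 16, 1016]);
translate([935, 72, 55]) cube([68, 16, 1016]);
translate([1068, 72, 55]) cube([68, 16, 1016]);
translate([1201, 72, 55]) cube([68, 16, 1016]);
translate([1334, 72, 55]) cube([68, 16, 1016]);
translate([1467, 72, 55]) cube([68, 16, 1016]);
translate([1600, 72, 55]) cube([68, 16, 1016]);
translate([1733, 72, 55]) cube([68, 16, 1016]);
translate([1866, 72, 55]) cube([68, 16, 1016]);


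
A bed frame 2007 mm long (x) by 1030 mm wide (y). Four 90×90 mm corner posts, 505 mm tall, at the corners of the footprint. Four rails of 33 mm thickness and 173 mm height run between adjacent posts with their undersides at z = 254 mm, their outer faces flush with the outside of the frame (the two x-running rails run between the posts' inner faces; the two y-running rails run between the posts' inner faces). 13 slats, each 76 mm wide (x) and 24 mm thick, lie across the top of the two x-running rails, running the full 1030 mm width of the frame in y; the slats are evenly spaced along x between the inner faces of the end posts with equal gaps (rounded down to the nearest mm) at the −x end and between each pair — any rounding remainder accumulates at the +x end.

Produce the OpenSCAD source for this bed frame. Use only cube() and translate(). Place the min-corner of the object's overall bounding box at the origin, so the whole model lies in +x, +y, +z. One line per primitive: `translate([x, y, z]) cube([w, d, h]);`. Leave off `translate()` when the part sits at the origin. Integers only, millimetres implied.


// slat z = rail_z + rail_h = 254 + 173 = 427
// slat gap = ⌊(1827 − 13·76) / 14⌋ = 59
cube([90, 90, 505]);
translate([0, 940, 0]) cube([90, 90, 505]);
translate([1917, 0, 0]) cube([90, 90, 505]);
translate([1917, 940, 0]) cube([90, 90, 505]);
translate([90, 0, 254]) cube([1827, 33, 173]);
translate([90, 997, 254]) cube([1827, 33, 173]);
translate([0, 90, 254]) cube([33, 850, 173]);
translate([1974, 90, 254]) cube([33, 850, 173]);
translate([149, 0, 427]) cube([76, 1030, 24]);
translate([284, 0, 427]) cube([76, 1030, 24]);
translate([419, 0, 427]) cube([76, 1030, 24]);
translate([554, 0, 427]) cube([76, 1030, 24]);
translate([689, 0, 427]) cube([76, 1030, 24]);
translate([824, 0, 427]) cube([76, 1030, 24]);
translate([959, 0, 427]) cube([76, 1030, 24]);
translate([1094, 0, 427]) cube([76, 1030, 24]);
translate([1229, 0, 427]) cube([76, 1030, 24]);
translate([1364, 0, 427]) cube([76, 1030, 24]);
translate([1499, 0, 427]) cube([76, 1030, 24]);
translate([1634, 0, 427]) cube([76, 1030, 24]);
translate([1769, 0, 427]) cube([76, 1030, 24]);


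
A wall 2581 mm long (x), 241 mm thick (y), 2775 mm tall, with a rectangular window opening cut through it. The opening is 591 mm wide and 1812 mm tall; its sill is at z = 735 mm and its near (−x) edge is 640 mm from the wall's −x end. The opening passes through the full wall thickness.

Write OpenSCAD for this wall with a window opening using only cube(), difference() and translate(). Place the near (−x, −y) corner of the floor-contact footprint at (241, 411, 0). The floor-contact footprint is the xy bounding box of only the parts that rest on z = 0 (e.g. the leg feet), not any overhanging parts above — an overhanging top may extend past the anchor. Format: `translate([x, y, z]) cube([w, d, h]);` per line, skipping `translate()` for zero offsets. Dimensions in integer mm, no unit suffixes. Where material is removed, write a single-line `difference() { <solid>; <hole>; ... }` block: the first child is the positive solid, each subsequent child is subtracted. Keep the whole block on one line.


difference() { translate([241, 411, 0]) cube([2581, 241, 2775]); translate([881, 411, 735]) cube([591, 241, 1812]); }


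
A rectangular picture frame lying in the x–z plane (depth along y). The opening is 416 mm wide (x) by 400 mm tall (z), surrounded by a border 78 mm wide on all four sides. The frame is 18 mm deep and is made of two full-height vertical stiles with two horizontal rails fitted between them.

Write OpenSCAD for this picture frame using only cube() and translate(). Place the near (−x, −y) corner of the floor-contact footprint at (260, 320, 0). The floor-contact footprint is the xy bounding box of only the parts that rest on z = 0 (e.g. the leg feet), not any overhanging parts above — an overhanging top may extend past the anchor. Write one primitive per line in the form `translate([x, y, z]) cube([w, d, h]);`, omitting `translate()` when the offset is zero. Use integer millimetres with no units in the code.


translate([260, 320, 0]) cube([78, 18, 556]);
translate([754, 320, 0]) cube([78, 18, 556]);
translate([338, 320, 0]) cube([416, 18, 78]);
translate([338, 320, 478]) cube([416, 18, 78]);


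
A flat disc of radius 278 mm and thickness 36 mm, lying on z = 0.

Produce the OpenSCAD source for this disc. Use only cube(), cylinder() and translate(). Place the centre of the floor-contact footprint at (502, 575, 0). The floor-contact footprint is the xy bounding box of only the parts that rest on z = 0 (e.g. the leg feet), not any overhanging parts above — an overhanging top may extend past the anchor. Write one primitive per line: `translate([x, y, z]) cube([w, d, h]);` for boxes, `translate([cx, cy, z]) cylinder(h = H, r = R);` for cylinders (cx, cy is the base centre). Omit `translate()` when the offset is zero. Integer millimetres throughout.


translate([502, 575, 0]) cylinder(h = 36, r = 278);


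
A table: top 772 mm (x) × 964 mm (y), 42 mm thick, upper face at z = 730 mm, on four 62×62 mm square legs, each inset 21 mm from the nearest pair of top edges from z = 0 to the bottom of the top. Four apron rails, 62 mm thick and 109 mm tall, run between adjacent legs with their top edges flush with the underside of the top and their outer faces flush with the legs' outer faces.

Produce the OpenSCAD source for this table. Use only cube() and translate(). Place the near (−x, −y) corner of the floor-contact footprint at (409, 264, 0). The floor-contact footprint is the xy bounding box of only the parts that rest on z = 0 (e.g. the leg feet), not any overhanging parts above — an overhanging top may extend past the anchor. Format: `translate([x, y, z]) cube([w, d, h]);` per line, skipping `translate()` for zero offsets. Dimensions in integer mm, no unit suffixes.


// leg_h = 730 - 42 = 688
// apron z = 688 - 109 = 579
translate([388, 243, 688]) cube([772, 964, 42]);
translate([409, 264, 0]) cube([62, 62, 688]);
translate([1077, 264, 0]) cube([62, 62, 688]);
translate([409, 1124, 0]) cube([62, 62, 688]);
translate([1077, 1124, 0]) cube([62, 62, 688]);
translate([471, 264, 579]) cube([606, 62, 109]);
translate([471, 1124, 579]) cube([606, 62, 109]);
translate([409, 326, 579]) cube([62, 798, 109]);
translate([1077, 326, 579]) cube([62, 798, 109]);


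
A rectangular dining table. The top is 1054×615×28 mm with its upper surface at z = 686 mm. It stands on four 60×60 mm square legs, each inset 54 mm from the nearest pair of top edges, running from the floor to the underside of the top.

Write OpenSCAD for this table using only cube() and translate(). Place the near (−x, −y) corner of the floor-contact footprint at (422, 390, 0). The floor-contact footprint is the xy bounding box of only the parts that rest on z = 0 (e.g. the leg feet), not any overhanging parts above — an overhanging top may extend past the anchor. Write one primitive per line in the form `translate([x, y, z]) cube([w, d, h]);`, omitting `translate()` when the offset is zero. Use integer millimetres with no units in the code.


// leg_h = 686 - 28 = 658
translate([368, 336, 658]) cube([1054, 615, 28]);
translate([422, 390, 0]) cube([60, 60, 658]);
translate([1308, 390, 0]) cube([60, 60, 658]);
translate([422, 837, 0]) cube([60, 60, 658]);
translate([1308, 837, 0]) cube([60, 60, 658]);


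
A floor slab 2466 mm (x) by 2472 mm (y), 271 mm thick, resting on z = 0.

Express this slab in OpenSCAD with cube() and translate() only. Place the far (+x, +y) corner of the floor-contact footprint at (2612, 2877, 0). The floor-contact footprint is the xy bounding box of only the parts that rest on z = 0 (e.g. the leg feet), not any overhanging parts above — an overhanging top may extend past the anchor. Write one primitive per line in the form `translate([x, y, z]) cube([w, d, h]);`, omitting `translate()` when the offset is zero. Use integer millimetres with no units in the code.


translate([146, 405, 0]) cube([2466, 2472, 271]);


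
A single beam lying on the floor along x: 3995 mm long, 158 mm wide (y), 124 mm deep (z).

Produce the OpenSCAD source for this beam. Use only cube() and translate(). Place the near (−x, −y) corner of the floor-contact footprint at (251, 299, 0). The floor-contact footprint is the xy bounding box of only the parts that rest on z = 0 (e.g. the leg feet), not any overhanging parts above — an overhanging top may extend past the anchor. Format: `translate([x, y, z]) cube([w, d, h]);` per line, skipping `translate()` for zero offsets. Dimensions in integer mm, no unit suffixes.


translate([251, 299, 0]) cube([3995, 158, 124]);


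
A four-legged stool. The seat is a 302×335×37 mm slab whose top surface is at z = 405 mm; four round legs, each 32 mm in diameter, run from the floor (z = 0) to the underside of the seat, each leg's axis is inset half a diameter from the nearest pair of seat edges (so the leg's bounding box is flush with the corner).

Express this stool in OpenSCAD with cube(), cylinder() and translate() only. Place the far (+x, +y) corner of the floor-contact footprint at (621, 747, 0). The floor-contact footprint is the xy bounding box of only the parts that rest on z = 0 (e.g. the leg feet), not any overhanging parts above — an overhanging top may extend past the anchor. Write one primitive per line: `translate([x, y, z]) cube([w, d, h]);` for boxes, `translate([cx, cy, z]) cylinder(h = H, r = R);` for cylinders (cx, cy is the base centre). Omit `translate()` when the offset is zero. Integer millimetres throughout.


translate([319, 412, 368]) cube([302, 335, 37]);
translate([335, 428, 0]) cylinder(h = 368, r = 16);
translate([605, 428, 0]) cylinder(h = 368, r = 16);
translate([335, 731, 0]) cylinder(h = 368, r = 16);
translate([605, 731, 0]) cylinder(h = 368, r = 16);


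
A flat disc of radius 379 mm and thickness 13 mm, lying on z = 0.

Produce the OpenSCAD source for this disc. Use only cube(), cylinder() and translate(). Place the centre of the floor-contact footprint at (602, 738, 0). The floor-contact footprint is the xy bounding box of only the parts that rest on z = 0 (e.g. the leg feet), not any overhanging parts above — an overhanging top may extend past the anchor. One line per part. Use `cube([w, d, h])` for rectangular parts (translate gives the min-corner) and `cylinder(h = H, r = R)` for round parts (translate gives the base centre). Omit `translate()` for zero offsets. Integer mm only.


translate([602, 738, 0]) cylinder(h = 13, r = 379);


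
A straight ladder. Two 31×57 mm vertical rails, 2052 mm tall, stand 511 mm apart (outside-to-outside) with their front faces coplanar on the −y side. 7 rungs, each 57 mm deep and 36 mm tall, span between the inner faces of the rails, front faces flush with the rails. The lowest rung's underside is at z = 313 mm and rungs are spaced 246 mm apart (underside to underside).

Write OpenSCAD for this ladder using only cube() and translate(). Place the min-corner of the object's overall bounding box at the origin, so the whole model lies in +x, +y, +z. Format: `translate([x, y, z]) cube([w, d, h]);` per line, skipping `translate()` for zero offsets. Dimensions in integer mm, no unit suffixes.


cube([31, 57, 2052]);
translate([480, 0, 0]) cube([31, 57, 2052]);
translate([31, 0, 313]) cube([449, 57, 36]);
translate([31, 0, 559]) cube([449, 57, 36]);
translate([31, 0, 805]) cube([449, 57, 36]);
translate([31, 0, 1051]) cube([449, 57, 36]);
translate([31, 0, 1297]) cube([449, 57, 36]);
translate([31, 0, 1543]) cube([449, 57, 36]);
translate([31, 0, 1789]) cube([449, 57, 36]);


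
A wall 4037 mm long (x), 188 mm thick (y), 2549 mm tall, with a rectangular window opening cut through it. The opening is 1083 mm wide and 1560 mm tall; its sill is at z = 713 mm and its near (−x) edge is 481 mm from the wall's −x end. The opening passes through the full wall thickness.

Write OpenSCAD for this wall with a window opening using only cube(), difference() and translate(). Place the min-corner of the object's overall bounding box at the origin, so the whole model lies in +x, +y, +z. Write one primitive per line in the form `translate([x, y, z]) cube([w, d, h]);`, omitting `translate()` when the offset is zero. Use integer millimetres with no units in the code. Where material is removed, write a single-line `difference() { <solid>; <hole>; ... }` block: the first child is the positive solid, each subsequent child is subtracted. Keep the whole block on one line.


difference() { cube([4037, 188, 2549]); translate([481, 0, 713]) cube([1083, 188, 1560]); }


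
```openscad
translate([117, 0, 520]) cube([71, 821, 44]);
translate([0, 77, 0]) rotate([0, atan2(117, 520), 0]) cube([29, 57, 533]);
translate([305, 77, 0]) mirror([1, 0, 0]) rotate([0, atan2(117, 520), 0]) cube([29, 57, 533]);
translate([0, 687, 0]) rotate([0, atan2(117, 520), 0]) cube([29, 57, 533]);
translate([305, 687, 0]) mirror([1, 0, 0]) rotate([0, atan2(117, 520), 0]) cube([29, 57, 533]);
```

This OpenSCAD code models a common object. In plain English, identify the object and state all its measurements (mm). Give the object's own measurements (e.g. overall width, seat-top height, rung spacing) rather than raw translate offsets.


A sawhorse. A 71×821×44 mm beam (x, y, z) sits on two A-frame leg pairs. Each pair is two raked legs of 29×57 mm section (57 mm along y) splaying symmetrically in x. Each leg rises 520 mm vertically over 117 mm of horizontal reach and is 533 mm long along its own axis. Every leg's outer bottom edge rests on the floor and its outer top edge meets a bottom edge of the beam — the left legs (tilting toward +x) meet the beam's −x bottom edge, the right legs (their mirror images, tilting toward −x) meet its +x bottom edge — so the leg tops tuck under the beam, the beam's underside is 520 mm above the floor, and the feet are 305 mm apart outside-to-outside with the beam centred between them. The two leg pairs are set in 77 mm from either end of the beam.


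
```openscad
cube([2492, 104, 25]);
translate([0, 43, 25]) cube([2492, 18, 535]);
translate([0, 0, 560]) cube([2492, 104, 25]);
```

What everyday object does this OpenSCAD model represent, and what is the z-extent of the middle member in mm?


An I-beam. The web height is 535 mm.

Two wide flanges with a thin centred web — an I-beam. Overall 585 mm minus two 25 mm flanges gives a web of 585 − 2·25 = 535 mm.


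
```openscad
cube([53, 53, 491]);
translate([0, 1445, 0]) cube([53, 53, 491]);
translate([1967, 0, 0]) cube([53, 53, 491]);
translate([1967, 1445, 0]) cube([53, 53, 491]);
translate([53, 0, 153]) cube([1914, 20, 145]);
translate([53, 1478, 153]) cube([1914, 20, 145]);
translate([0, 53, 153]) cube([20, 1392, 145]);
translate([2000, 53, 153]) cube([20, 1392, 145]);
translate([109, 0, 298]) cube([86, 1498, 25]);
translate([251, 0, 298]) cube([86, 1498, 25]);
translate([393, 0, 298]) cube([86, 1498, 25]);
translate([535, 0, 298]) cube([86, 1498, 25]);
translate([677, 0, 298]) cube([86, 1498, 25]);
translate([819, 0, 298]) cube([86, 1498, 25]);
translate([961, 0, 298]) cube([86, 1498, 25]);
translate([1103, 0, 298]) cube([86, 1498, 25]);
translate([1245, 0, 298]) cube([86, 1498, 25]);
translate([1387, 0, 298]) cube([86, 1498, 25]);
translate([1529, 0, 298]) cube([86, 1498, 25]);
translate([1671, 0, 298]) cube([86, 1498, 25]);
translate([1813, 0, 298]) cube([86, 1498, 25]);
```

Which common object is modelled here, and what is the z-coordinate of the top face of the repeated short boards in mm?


A bed frame. The slat-top height is 323 mm.

Four posts, four rails, and a row of slats — a bed frame. Slats sit on the rails at z = 153 + 145 = 298; with slat thickness 25, the top is 323 mm.


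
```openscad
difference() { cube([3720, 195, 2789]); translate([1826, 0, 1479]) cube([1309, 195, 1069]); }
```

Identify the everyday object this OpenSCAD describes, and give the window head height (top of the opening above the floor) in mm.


A wall with a window opening. The window head height is 2548 mm.

A wall with a rectangular opening subtracted — a window. Sill at z = 1479, opening 1069 mm tall, so the head is at 1479 + 1069 = 2548 mm.


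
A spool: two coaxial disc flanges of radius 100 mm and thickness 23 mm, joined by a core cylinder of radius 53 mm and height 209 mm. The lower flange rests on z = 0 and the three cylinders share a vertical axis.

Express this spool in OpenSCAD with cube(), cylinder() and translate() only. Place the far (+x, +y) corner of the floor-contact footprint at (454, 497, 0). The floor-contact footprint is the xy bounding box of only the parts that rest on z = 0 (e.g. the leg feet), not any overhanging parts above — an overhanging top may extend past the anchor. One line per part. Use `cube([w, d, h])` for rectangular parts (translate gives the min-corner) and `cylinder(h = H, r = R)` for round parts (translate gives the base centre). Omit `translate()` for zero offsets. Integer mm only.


translate([354, 397, 0]) cylinder(h = 23, r = 100);
translate([354, 397, 23]) cylinder(h = 209, r = 53);
translate([354, 397, 232]) cylinder(h = 23, r = 100);


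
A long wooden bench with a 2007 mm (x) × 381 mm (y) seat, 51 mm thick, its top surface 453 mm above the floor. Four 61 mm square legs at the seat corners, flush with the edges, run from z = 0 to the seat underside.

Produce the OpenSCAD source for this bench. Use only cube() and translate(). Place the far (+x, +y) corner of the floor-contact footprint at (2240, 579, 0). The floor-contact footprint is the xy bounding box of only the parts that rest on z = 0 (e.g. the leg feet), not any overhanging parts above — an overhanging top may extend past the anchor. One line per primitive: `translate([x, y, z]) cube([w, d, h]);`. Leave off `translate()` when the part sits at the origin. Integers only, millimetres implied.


translate([233, 198, 402]) cube([2007, 381, 51]);
translate([233, 198, 0]) cube([61, 61, 402]);
translate([233, 518, 0]) cube([61, 61, 402]);
translate([2179, 198, 0]) cube([61, 61, 402]);
translate([2179, 518, 0]) cube([61, 61, 402]);


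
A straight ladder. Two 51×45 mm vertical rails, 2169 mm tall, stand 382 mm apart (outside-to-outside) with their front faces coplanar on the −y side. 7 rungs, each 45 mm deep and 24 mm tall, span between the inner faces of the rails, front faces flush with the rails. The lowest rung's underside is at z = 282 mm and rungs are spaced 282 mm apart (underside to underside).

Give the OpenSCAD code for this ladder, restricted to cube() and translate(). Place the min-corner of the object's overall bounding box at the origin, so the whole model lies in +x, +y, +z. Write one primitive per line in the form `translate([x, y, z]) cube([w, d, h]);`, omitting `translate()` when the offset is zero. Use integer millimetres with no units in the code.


cube([51, 45, 2169]);
translate([331, 0, 0]) cube([51, 45, 2169]);
translate([51, 0, 282]) cube([280, 45, 24]);
translate([51, 0, 564]) cube([280, 45, 24]);
translate([51, 0, 846]) cube([280, 45, 24]);
translate([51, 0, 1128]) cube([280, 45, 24]);
translate([51, 0, 1410]) cube([280, 45, 24]);
translate([51, 0, 1692]) cube([280, 45, 24]);
translate([51, 0, 1974]) cube([280, 45, 24]);


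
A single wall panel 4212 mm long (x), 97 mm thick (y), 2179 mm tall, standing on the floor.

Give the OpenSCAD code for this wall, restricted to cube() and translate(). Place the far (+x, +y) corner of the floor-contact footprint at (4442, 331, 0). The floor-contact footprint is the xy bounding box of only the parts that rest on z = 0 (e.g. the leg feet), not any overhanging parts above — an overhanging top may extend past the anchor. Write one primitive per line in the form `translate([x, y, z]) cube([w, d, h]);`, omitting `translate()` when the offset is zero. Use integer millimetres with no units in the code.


translate([230, 234, 0]) cube([4212, 97, 2179]);


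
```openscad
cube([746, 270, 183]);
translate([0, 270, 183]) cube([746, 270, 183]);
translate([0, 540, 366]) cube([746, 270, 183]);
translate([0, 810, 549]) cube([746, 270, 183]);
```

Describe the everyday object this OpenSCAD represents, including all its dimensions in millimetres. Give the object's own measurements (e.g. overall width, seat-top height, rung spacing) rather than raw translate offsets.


A straight staircase of 4 solid steps. Each step is 746 mm wide (x), 270 mm deep (y, the going) and 183 mm tall (the rise). The first step rests on the floor; each subsequent step sits one going further in +y and one rise higher in +z, directly behind and above the previous step with no overlap.


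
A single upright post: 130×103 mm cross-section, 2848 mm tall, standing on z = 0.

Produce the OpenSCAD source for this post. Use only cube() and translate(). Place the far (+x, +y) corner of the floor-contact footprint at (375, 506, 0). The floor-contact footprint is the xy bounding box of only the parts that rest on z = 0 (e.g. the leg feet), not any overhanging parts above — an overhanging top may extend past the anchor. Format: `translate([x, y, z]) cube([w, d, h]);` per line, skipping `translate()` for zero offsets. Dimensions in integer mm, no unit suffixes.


translate([245, 403, 0]) cube([130, 103, 2848]);


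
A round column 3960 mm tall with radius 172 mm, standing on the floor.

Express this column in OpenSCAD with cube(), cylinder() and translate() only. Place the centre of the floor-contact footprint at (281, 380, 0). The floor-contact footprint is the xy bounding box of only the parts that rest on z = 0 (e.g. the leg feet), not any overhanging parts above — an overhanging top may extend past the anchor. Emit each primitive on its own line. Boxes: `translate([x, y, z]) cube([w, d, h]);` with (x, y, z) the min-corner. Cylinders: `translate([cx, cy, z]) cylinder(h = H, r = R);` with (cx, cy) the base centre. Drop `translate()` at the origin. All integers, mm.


translate([281, 380, 0]) cylinder(h = 3960, r = 172);


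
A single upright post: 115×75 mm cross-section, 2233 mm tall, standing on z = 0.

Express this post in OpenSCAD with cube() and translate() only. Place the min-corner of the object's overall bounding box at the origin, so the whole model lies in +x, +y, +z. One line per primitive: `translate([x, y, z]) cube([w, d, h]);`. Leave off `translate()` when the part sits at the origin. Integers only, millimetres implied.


cube([115, 75, 2233]);


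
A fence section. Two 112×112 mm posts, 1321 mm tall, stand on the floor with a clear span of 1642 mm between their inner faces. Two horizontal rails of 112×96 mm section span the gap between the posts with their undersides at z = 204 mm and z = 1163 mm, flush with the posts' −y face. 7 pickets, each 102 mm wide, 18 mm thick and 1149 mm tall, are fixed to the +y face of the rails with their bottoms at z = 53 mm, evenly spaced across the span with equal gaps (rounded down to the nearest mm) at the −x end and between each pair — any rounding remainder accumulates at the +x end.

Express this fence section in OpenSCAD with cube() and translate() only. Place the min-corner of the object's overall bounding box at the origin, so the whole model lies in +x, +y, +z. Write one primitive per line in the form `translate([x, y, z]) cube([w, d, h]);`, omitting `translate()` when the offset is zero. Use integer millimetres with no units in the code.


cube([112, 112, 1321]);
translate([1754, 0, 0]) cube([112, 112, 1321]);
translate([112, 0, 204]) cube([1642, 112, 96]);
translate([112, 0, 1163]) cube([1642, 112, 96]);
translate([228, 112, 53]) cube([102, 18, 1149]);
translate([446, 112, 53]) cube([102, 18, 1149]);
translate([664, 112, 53]) cube([102, 18, 1149]);
translate([882, 112, 53]) cube([102, 18, 1149]);
translate([1100, 112, 53]) cube([102, 18, 1149]);
translate([1318, 112, 53]) cube([102, 18, 1149]);
translate([1536, 112, 53]) cube([102, 18, 1149]);


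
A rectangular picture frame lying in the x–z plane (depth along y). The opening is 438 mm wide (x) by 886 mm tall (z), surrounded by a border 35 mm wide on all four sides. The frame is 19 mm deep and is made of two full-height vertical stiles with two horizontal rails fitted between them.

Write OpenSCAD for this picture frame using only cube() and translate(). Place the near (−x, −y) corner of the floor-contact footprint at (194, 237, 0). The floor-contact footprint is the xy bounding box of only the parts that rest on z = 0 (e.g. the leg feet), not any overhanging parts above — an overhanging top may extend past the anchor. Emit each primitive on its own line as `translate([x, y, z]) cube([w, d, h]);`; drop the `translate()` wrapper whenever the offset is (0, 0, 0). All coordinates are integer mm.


translate([194, 237, 0]) cube([35, 19, 956]);
translate([667, 237, 0]) cube([35, 19, 956]);
translate([229, 237, 0]) cube([438, 19, 35]);
translate([229, 237, 921]) cube([438, 19, 35]);


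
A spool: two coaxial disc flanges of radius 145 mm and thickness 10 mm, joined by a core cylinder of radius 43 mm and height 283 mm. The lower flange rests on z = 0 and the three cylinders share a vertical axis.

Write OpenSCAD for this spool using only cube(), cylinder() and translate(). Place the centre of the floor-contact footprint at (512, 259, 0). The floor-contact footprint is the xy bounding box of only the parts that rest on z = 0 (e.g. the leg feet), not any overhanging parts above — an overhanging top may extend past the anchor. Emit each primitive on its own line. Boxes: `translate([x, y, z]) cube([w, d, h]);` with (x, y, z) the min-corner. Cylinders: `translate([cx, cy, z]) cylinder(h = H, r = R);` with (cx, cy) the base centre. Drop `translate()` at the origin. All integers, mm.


translate([512, 259, 0]) cylinder(h = 10, r = 145);
translate([512, 259, 10]) cylinder(h = 283, r = 43);
translate([512, 259, 293]) cylinder(h = 10, r = 145);


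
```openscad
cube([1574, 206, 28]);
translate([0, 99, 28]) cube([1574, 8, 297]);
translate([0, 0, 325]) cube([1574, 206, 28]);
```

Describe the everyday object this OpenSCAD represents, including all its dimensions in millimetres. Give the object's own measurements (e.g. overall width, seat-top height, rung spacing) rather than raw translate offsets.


An I-beam lying along x, 1574 mm long. Overall section height 353 mm. Two flanges 206 mm wide (y) and 28 mm thick, one on the floor and one at the top; a web 8 mm thick runs between them, centred on the flange width.


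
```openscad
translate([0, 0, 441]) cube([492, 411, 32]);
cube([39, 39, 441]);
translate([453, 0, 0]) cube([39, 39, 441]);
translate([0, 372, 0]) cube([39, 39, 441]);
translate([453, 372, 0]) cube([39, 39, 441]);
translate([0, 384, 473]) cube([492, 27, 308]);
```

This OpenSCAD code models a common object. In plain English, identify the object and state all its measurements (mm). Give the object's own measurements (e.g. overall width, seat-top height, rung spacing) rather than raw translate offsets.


A chair. The seat is a 492×411×32 mm slab with its top at z = 473 mm, on four 39×39 mm corner legs (flush with the seat edges, standing on z = 0). A flat backrest 27 mm thick, 308 mm tall, spans the full seat width and rises from the seat top along its +y edge, rear face flush with the rear of the seat.


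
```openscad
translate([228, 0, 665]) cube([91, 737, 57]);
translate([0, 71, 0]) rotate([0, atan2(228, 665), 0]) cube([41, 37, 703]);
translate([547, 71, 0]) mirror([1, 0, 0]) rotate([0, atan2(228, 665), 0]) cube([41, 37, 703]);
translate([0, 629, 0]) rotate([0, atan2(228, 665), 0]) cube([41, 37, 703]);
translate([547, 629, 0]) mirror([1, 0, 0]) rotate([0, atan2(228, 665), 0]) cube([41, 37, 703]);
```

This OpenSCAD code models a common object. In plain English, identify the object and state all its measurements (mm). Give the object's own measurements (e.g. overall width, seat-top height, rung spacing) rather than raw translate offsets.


A sawhorse. A 91×737×57 mm beam (x, y, z) sits on two A-frame leg pairs. Each pair is two raked legs of 41×37 mm section (37 mm along y) splaying symmetrically in x. Each leg rises 665 mm vertically over 228 mm of horizontal reach and is 703 mm long along its own axis. Every leg's outer bottom edge rests on the floor and its outer top edge meets a bottom edge of the beam — the left legs (tilting toward +x) meet the beam's −x bottom edge, the right legs (their mirror images, tilting toward −x) meet its +x bottom edge — so the leg tops tuck under the beam, the beam's underside is 665 mm above the floor, and the feet are 547 mm apart outside-to-outside with the beam centred between them. The two leg pairs are set in 71 mm from either end of the beam.


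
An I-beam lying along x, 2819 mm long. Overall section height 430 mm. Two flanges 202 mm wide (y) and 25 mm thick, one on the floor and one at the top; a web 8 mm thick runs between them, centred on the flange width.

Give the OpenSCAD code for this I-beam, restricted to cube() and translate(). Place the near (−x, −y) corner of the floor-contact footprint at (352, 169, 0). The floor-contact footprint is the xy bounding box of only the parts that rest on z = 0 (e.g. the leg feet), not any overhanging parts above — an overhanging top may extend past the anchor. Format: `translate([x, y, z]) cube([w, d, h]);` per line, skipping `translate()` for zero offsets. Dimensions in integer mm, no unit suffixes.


translate([352, 169, 0]) cube([2819, 202, 25]);
translate([352, 266, 25]) cube([2819, 8, 380]);
translate([352, 169, 405]) cube([2819, 202, 25]);
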